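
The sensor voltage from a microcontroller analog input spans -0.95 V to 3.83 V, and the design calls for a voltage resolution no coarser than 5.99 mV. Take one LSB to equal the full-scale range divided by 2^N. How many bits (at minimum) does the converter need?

Full-scale range = 3.83 V − (-0.95 V) = 4.78 V.
Levels needed ≥ 4.78/5.99 mV = 798.0. 2^10 = 1024 suffices, so N_min = 10.

10 bits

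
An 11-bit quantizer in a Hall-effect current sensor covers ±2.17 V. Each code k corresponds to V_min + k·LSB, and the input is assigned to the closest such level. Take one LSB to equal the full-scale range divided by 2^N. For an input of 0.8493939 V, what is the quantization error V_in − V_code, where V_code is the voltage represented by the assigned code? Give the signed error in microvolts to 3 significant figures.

Span: 2.17 V − (-2.17 V) = 4.34 V. LSB = 4.34 V / 2^11 ≈ 2.119 mV.
(V_in − V_min)/LSB = (0.8493939 − (-2.17)) × 2048/4.34 = 1424.8200 → nearest code k = 1425.
Reconstructed level: -2.17 + 1425 × 4.34/2048 V = 0.8497753906 V.
V_in − V_code = 0.8493939 − (0.8497753906) = −381 µV.

−381 µV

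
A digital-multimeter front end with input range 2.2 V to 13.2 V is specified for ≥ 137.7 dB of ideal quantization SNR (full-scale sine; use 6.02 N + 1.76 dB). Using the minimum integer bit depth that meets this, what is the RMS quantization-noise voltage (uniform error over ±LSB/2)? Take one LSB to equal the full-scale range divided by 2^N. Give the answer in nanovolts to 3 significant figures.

379 nV

Span: 13.2 V − (2.2 V) = 11 V.
Required N = ⌈(137.7 − 1.76)/6.02⌉ = ⌈22.581⌉ = 23.
One LSB is 11 V / 8388608 = 1.3113 µV.
V_rms = LSB/√12 = 379 nV.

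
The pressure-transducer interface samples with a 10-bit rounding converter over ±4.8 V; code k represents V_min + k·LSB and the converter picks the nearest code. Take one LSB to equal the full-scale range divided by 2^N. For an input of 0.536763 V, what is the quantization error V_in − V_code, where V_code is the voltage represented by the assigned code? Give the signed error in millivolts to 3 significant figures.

Span: 4.8 V − (-4.8 V) = 9.6 V. LSB = 9.6 V / 2^10 ≈ 9.375 mV.
(0.536763 − (-4.8)) / LSB = 5.336763 × 1024/9.6 = 569.2547. Nearest integer: k = 569.
V_code = -4.8 + (569/1024) × 9.6 = 0.5343750000 V.
V_in − V_code = 0.536763 − (0.5343750000) = +2.39 mV.

+2.39 mV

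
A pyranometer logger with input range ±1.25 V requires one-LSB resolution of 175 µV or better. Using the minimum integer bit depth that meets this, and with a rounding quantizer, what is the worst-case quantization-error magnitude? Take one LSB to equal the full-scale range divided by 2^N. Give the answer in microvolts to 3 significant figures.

Full-scale range = 1.25 V − (-1.25 V) = 2.5 V.
Required number of levels: 2.5/175 µV = 14286; smallest N with 2^N ≥ that is 14.
LSB = 2.5 V / 2^14 = 152.59 µV.
Max error for round-to-nearest is LSB/2 = 76.3 µV.

76.3 µV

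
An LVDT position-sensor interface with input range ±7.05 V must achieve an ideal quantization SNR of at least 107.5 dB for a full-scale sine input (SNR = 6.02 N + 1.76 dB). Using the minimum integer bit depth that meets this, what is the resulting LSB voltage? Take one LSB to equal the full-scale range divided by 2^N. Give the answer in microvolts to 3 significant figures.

53.8 µV

Range = 7.05 − (-7.05) = 14.1 V.
N ≥ (107.5 − 1.76)/6.02 = 17.565 → N_min = 18.
LSB = 14.1 V / 2^18 = 53.8 µV.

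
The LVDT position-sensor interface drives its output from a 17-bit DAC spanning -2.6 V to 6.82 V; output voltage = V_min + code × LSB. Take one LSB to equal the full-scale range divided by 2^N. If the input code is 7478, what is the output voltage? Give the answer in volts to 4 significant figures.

Full-scale range = 6.82 V − (-2.6 V) = 9.42 V. LSB = 9.42 V / 2^17.
V_out = V_min + code × LSB = -2.6 V + 7478 × 9.42 V / 131072
      = -2.6 + 0.537436 = -2.06256 V.

-2.063 V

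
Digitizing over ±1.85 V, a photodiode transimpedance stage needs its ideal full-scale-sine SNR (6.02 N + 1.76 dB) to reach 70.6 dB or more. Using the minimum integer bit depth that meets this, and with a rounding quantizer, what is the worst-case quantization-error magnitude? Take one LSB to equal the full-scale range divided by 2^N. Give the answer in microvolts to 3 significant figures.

452 µV

Span: 1.85 V − (-1.85 V) = 3.7 V.
N ≥ (70.6 − 1.76)/6.02 = 11.435 → N_min = 12.
LSB = 3.7 V / 2^12 = 0.90332 mV.
Max error for round-to-nearest is LSB/2 = 452 µV.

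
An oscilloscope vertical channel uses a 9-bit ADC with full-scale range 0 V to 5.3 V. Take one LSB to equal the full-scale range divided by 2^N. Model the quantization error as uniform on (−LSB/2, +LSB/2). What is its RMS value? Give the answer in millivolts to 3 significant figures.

2.99 mV

Span = 5.3 V.
Step size = 5.3/512 V = 10.352 mV.
V_rms = LSB/√12 = 10.352 mV / √12 = 2.99 mV.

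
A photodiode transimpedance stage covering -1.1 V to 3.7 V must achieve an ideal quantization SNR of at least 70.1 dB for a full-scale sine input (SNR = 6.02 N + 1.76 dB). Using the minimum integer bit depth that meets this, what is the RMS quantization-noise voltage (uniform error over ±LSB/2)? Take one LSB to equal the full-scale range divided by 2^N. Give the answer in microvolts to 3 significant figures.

Range = 3.7 − (-1.1) = 4.8 V.
Required N = ⌈(70.1 − 1.76)/6.02⌉ = ⌈11.352⌉ = 12.
One LSB is 4.8 V / 4096 = 1.1719 mV.
σ_q = LSB/√12 = 1.1719 mV/3.4641 = 338 µV.

338 µV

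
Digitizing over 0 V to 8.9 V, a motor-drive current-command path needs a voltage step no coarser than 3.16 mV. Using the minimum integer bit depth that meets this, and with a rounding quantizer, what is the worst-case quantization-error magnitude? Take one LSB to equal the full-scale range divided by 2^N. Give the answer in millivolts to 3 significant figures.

Range is 8.9 V.
8.9 V / 3.16 mV = 2816. Since 2^11 = 2048 and 2^12 = 4096, N = 12.
LSB = 8.9 V / 2^12 = 2.1729 mV.
Half an LSB is 1.09 mV.

1.09 mV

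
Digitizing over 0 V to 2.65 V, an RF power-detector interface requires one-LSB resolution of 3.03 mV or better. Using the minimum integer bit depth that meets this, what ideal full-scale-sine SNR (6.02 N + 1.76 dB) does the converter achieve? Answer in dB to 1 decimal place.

Full-scale range = 2.65 V.
Required number of levels: 2.65/3.03 mV = 874.59; smallest N with 2^N ≥ that is 10.
SNR = 6.02 × 10 + 1.76 = 61.96 dB.

62.0 dB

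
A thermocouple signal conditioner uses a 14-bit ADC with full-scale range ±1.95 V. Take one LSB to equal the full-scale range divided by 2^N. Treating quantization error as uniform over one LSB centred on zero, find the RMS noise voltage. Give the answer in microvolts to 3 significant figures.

68.7 µV

Range = 1.95 − (-1.95) = 3.9 V.
One LSB is 3.9 V / 16384 = 238.04 µV.
V_rms = LSB/√12 = 238.04 µV / √12 = 68.7 µV.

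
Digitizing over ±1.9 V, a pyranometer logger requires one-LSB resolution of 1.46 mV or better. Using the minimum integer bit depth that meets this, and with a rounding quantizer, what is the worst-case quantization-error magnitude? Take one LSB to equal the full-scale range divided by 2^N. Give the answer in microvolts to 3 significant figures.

464 µV

Full-scale range = 1.9 V − (-1.9 V) = 3.8 V.
Levels needed ≥ 3.8/1.46 mV = 2603. 2^12 = 4096 suffices, so N_min = 12.
One LSB is 3.8 V / 4096 = 0.92773 mV.
Half an LSB is 464 µV.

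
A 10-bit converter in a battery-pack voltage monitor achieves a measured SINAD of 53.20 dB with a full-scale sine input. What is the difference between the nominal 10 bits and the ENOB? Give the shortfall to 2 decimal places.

Effective bits = (53.20 − 1.76)/6.02 = 8.5449.
Lost resolution: 10 − 8.5449 = 1.4551 bits.

1.46 bits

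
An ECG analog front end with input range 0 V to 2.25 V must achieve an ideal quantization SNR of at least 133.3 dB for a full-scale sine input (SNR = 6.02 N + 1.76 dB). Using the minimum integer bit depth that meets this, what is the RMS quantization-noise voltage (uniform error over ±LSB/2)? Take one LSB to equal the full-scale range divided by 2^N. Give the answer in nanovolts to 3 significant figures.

V_FS = 2.25 V.
Solving 6.02 N ≥ 133.3 − 1.76: N ≥ 21.850. Round up → N = 22.
One LSB is 2.25 V / 4194304 = 0.53644 µV.
σ_q = LSB/√12 = 0.53644 µV/3.4641 = 155 nV.

155 nV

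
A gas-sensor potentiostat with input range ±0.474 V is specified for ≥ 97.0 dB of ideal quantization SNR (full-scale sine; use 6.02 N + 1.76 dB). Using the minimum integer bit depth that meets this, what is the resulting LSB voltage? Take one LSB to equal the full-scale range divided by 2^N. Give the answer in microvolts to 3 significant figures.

Full-scale range = 0.474 V − (-0.474 V) = 0.948 V.
Required N = ⌈(97.0 − 1.76)/6.02⌉ = ⌈15.821⌉ = 16.
LSB = 0.948 V / 2^16 = 14.5 µV.

14.5 µV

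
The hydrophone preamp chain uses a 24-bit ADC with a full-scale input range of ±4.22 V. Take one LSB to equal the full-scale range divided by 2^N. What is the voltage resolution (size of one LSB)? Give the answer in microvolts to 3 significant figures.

0.503 µV

Range = 4.22 − (-4.22) = 8.44 V.
There are 2^24 = 16777216 steps.
LSB = 8.44 V ÷ 2^24 = 8.44/16777216 V = 0.503 µV.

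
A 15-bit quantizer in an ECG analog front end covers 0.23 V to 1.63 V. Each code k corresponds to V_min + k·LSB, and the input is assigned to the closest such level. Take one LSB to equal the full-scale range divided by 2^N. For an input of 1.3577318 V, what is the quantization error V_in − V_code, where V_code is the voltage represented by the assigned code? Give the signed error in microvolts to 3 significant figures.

Full-scale range = 1.63 V − (0.23 V) = 1.4 V. LSB = 1.4 V / 2^15 ≈ 42.72 µV.
Position in LSBs: (1.3577318 − (0.23)) × 32768/1.4 = 26395.3683; rounding gives k = 26395.
Reconstructed level: 0.23 + 26395 × 1.4/32768 V = 1.3577160645 V.
V_in − V_code = 1.3577318 − (1.3577160645) = +15.7 µV.

+15.7 µV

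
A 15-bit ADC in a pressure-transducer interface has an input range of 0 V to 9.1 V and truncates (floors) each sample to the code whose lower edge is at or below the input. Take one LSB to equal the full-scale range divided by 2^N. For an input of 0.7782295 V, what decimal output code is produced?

2802

Span = 9.1 V. LSB = 9.1 V / 2^15 ≈ 277.7 µV.
code = ⌊(V_in − V_min)/LSB⌋ = ⌊(V_in − V_min) × 2^15 / range⌋
     = ⌊(0.7782295 − (0)) × 32768 / 9.1⌋ = ⌊0.7782295 × 32768/9.1⌋
     = ⌊2802.310⌋ = 2802.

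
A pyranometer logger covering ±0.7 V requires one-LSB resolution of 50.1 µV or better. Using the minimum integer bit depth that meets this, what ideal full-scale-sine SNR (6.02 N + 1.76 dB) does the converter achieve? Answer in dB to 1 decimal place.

Span: 0.7 V − (-0.7 V) = 1.4 V.
Required number of levels: 1.4/50.1 µV = 27944; smallest N with 2^N ≥ that is 15.
SNR = 6.02 × 15 + 1.76 = 92.06 dB.

92.1 dB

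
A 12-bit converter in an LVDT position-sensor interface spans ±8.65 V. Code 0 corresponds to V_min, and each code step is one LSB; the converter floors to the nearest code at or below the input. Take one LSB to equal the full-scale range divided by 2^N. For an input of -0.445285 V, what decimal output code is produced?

1942

The full-scale span is 8.65 − (-8.65) = 17.3 V. LSB = 17.3 V / 2^12 ≈ 4.224 mV.
V_in − V_min = -0.445285 − (-8.65) = 8.204715 V.
Divide by LSB: 8.204715 × 4096/17.3 = 1942.5730.
Truncating gives code 1942.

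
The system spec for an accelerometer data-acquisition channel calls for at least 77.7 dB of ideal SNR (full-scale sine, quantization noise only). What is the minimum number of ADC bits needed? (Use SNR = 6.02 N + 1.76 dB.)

Solving 6.02 N ≥ 77.7 − 1.76: N ≥ 12.615. Round up → N = 13.

13 bits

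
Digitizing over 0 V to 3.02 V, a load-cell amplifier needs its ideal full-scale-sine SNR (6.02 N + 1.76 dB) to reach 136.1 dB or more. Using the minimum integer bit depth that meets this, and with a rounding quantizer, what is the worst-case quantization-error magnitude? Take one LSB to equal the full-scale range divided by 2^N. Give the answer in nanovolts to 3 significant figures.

V_FS = 3.02 V.
Required N = ⌈(136.1 − 1.76)/6.02⌉ = ⌈22.316⌉ = 23.
LSB = 3.02 V ÷ 2^23 = 3.02/8388608 V = 360.01 nV.
Max error for round-to-nearest is LSB/2 = 180 nV.

180 nV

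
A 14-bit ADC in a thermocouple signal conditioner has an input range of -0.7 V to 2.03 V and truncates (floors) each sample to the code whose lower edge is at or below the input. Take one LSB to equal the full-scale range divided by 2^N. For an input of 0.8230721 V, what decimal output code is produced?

The full-scale span is 2.03 − (-0.7) = 2.73 V. LSB = 2.73 V / 2^14 ≈ 166.6 µV.
(V_in − V_min) × 2^14/range = (0.8230721 − (-0.7)) × 16384/2.73 = 9140.664.
Floor → code = 9140.

9140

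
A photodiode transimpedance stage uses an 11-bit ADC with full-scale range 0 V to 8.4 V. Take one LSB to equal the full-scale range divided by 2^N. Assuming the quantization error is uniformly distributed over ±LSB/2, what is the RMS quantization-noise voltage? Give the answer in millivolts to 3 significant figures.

Span = 8.4 V.
Step size = 8.4/2048 V = 4.1016 mV.
For a uniform distribution on [−LSB/2, +LSB/2], V_rms = LSB/√12 = 4.1016 mV/3.4641 = 1.18 mV.

1.18 mV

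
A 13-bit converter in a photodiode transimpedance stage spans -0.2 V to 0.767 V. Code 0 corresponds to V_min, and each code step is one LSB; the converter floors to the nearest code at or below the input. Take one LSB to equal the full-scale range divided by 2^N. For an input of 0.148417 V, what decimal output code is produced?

Full-scale range = 0.767 V − (-0.2 V) = 0.967 V. LSB = 0.967 V / 2^13 ≈ 118.0 µV.
V_in − V_min = 0.148417 − (-0.2) = 0.348417 V.
Divide by LSB: 0.348417 × 8192/0.967 = 2951.6361.
Truncating gives code 2951.

2951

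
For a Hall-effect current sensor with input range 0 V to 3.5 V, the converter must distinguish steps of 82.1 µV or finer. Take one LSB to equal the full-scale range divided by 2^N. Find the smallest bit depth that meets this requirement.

16 bits

Span = 3.5 V.
3.5 V / 82.1 µV = 42630. Since 2^15 = 32768 and 2^16 = 65536, N = 16.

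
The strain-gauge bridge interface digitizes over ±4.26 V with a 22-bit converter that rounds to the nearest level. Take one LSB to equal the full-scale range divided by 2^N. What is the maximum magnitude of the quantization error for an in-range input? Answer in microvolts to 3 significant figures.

1.02 µV

Full-scale range = 4.26 V − (-4.26 V) = 8.52 V.
LSB = 8.52 V ÷ 2^22 = 8.52/4194304 V = 2.0313 µV.
|e|_max = LSB/2 = 1.02 µV.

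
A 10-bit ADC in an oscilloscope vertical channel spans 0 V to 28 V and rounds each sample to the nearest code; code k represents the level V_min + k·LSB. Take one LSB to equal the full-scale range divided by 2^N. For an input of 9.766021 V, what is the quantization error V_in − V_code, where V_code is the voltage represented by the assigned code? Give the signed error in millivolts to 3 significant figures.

Range is 28 V. LSB = 28 V / 2^10 ≈ 27.34 mV.
Position in LSBs: (9.766021 − (0)) × 1024/28 = 357.1573; rounding gives k = 357.
Reconstructed level: 0 + 357 × 28/1024 V = 9.761718750 V.
e = 9.766021 − (9.761718750) = +4.30 mV.

+4.30 mV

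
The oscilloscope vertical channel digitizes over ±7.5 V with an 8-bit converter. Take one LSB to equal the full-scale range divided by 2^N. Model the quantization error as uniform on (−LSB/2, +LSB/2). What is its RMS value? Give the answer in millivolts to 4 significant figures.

16.91 mV

Span: 7.5 V − (-7.5 V) = 15 V.
LSB = 15 V ÷ 2^8 = 15/256 V = 58.5938 mV.
V_rms = LSB/√12 = 58.5938 mV / √12 = 16.91 mV.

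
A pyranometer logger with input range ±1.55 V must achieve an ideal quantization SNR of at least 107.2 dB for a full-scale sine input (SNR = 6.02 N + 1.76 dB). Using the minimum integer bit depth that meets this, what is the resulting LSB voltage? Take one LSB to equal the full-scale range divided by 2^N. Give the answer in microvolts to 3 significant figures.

Span: 1.55 V − (-1.55 V) = 3.1 V.
6.02 N + 1.76 ≥ 107.2 gives N ≥ 17.515, so the minimum integer is 18.
Step size = 3.1/262144 V = 11.8 µV.

11.8 µV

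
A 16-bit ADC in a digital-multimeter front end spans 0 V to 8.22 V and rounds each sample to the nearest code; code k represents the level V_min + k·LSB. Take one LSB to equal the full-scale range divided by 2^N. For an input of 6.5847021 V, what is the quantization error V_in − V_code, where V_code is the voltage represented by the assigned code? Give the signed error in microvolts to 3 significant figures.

V_FS = 8.22 V. LSB = 8.22 V / 2^16 ≈ 125.4 µV.
Position in LSBs: (6.5847021 − (0)) × 65536/8.22 = 52498.1797; rounding gives k = 52498.
V_code = V_min + k × range/2^16 = 0 + 52498 × 8.22/65536 = 6.5846795654 V.
V_in − V_code = 6.5847021 − (6.5846795654) = +22.5 µV.

+22.5 µV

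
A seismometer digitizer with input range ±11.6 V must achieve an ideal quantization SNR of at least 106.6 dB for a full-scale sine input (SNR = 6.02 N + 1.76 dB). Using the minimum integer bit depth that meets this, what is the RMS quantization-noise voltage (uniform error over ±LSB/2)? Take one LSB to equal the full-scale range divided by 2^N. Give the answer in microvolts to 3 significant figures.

25.5 µV

Span: 11.6 V − (-11.6 V) = 23.2 V.
6.02 N + 1.76 ≥ 106.6 gives N ≥ 17.415, so the minimum integer is 18.
One LSB is 23.2 V / 262144 = 88.501 µV.
σ_q = LSB/√12 = 88.501 µV/3.4641 = 25.5 µV.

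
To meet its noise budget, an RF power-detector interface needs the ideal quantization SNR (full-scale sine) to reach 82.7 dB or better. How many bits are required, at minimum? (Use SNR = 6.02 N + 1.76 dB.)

14 bits

N ≥ (82.7 − 1.76)/6.02 = 13.445 → N_min = 14.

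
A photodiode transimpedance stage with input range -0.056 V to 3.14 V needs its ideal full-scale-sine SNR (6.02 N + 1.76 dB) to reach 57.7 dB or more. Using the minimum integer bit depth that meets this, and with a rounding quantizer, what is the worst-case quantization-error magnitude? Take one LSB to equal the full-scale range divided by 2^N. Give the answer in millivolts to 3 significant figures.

Range = 3.14 − (-0.056) = 3.196 V.
N ≥ (57.7 − 1.76)/6.02 = 9.292 → N_min = 10.
One LSB is 3.196 V / 1024 = 3.1211 mV.
|e|_max = LSB/2 = 1.56 mV.

1.56 mV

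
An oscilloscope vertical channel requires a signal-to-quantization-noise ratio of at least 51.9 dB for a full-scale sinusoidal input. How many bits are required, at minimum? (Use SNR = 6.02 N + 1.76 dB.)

Required N = ⌈(51.9 − 1.76)/6.02⌉ = ⌈8.329⌉ = 9.

9 bits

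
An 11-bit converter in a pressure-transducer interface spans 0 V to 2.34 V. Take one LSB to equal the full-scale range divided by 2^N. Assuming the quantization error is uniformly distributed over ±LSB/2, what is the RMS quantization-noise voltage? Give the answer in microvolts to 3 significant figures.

330 µV

V_FS = 2.34 V.
LSB = 2.34 V ÷ 2^11 = 2.34/2048 V = 1.1426 mV.
V_rms = LSB/√12 = 1.1426 mV / √12 = 330 µV.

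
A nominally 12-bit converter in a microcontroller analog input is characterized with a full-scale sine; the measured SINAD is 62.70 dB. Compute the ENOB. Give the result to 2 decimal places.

ENOB = (SINAD − 1.76) / 6.02 = (62.70 − 1.76) / 6.02 = 60.94 / 6.02 = 10.1229.

10.12 bits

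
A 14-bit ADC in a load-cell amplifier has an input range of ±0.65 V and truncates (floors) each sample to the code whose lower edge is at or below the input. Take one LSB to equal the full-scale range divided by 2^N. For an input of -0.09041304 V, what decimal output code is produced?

7052

Span: 0.65 V − (-0.65 V) = 1.3 V. LSB = 1.3 V / 2^14 ≈ 79.35 µV.
(V_in − V_min) × 2^14/range = (-0.09041304 − (-0.65)) × 16384/1.3 = 7052.518.
Floor → code = 7052.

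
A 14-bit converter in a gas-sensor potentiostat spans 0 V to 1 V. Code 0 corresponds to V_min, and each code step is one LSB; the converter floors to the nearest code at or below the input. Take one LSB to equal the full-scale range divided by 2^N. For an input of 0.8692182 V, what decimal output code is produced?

Range is 1 V. LSB = 1 V / 2^14 ≈ 61.04 µV.
V_in − V_min = 0.8692182 − (0) = 0.8692182 V.
Divide by LSB: 0.8692182 × 16384/1 = 14241.2710.
Truncating gives code 14241.

14241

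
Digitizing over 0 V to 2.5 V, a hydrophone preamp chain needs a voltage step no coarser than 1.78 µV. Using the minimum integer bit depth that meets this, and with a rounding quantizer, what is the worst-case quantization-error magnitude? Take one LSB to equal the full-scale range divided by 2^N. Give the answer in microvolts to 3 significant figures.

0.596 µV

V_FS = 2.5 V.
2.5 V / 1.78 µV = 1.404e6. Since 2^20 = 1048576 and 2^21 = 2097152, N = 21.
Step size = 2.5/2097152 V = 1.1921 µV.
Half an LSB is 0.596 µV.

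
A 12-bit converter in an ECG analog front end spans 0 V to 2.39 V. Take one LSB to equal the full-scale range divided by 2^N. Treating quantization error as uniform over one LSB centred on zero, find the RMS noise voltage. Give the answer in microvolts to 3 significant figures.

168 µV

Full-scale range = 2.39 V.
One LSB is 2.39 V / 4096 = 0.58350 mV.
For a uniform distribution on [−LSB/2, +LSB/2], V_rms = LSB/√12 = 0.58350 mV/3.4641 = 168 µV.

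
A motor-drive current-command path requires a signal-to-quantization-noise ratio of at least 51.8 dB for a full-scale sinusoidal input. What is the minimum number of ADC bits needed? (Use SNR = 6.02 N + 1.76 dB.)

Solving 6.02 N ≥ 51.8 − 1.76: N ≥ 8.312. Round up → N = 9.

9 bits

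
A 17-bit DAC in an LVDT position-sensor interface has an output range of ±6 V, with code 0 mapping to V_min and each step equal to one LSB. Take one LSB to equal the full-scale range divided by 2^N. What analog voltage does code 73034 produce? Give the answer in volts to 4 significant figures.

0.6865 V

Span: 6 V − (-6 V) = 12 V. LSB = 12 V / 2^17.
V_out = -6 + 73034 × (12/131072) V
      = -6 + 6.68646 = 0.686462 V.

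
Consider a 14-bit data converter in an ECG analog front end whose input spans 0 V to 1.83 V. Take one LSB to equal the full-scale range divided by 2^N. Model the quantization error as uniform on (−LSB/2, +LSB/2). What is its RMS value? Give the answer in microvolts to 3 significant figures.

Range is 1.83 V.
LSB = 1.83 V ÷ 2^14 = 1.83/16384 V = 111.69 µV.
RMS of a uniform error over width LSB is LSB/√12 = 32.2 µV.

32.2 µV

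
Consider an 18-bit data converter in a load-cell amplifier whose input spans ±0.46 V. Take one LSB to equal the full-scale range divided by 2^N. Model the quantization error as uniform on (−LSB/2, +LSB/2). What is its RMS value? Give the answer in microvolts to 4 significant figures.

1.013 µV

Span: 0.46 V − (-0.46 V) = 0.92 V.
One LSB is 0.92 V / 262144 = 3.50952 µV.
For a uniform distribution on [−LSB/2, +LSB/2], V_rms = LSB/√12 = 3.50952 µV/3.4641 = 1.013 µV.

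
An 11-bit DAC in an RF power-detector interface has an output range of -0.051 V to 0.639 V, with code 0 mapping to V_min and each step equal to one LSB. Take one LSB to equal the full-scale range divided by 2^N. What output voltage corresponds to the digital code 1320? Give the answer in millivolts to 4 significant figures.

393.7 mV

The full-scale span is 0.639 − (-0.051) = 0.69 V. LSB = 0.69 V / 2^11.
V_out = -0.051 + 1320 × (0.69/2048) V
      = -0.051 + 0.444727 = 0.393727 V.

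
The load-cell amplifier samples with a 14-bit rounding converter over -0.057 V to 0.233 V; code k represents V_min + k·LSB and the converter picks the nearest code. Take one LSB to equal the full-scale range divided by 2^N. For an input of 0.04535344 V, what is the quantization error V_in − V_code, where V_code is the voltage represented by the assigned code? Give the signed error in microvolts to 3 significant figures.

The full-scale span is 0.233 − (-0.057) = 0.29 V. LSB = 0.29 V / 2^14 ≈ 17.70 µV.
(V_in − V_min)/LSB = (0.04535344 − (-0.057)) × 16384/0.29 = 5782.6164 → nearest code k = 5783.
V_code = -0.057 + (5783/16384) × 0.29 = 0.045360229492 V.
Error = V_in − V_code = 0.04535344 − (0.045360229492) = −6.79 µV.

−6.79 µV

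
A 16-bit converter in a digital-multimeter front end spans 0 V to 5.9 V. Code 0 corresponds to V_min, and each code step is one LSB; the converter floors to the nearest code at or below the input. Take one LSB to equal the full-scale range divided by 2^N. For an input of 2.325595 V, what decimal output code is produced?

25832

Full-scale range = 5.9 V. LSB = 5.9 V / 2^16 ≈ 90.03 µV.
V_in − V_min = 2.325595 − (0) = 2.325595 V.
Divide by LSB: 2.325595 × 65536/5.9 = 25832.2363.
Truncating gives code 25832.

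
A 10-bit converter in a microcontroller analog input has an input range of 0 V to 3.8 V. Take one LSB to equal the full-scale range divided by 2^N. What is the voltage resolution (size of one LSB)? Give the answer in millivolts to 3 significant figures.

3.71 mV

V_FS = 3.8 V.
There are 2^10 = 1024 steps.
Step size = 3.8/1024 V = 3.71 mV.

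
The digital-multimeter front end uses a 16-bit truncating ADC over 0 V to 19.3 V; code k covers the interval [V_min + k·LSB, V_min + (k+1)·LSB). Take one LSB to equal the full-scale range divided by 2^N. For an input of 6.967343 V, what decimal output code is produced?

23658

V_FS = 19.3 V. LSB = 19.3 V / 2^16 ≈ 294.5 µV.
V_in − V_min = 6.967343 − (0) = 6.967343 V.
Divide by LSB: 6.967343 × 65536/19.3 = 23658.6420.
Truncating gives code 23658.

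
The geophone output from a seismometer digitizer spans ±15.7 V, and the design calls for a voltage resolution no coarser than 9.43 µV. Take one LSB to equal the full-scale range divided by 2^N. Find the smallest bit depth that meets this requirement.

22 bits

Full-scale range = 15.7 V − (-15.7 V) = 31.4 V.
Need 2^N ≥ 31.4 V / 9.43 µV = 3.330e6 → N_min = 22.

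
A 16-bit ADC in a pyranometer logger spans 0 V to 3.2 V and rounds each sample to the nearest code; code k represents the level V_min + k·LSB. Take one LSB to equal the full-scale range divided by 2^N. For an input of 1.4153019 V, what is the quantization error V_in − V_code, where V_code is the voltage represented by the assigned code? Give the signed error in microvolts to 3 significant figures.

+18.7 µV

Full-scale range = 3.2 V. LSB = 3.2 V / 2^16 ≈ 48.83 µV.
(1.4153019 − (0)) / LSB = 1.4153019 × 65536/3.2 = 28985.3829. Nearest integer: k = 28985.
V_code = V_min + k × range/2^16 = 0 + 28985 × 3.2/65536 = 1.4152832031 V.
V_in − V_code = 1.4153019 − (1.4152832031) = +18.7 µV.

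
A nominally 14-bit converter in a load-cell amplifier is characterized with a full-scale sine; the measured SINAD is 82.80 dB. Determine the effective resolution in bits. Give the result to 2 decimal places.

13.46 bits

ENOB = (82.80 − 1.76)/6.02 = 13.4618 bits.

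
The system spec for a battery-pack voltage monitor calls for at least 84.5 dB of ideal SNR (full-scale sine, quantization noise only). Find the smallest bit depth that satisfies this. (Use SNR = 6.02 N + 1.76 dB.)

Solving 6.02 N ≥ 84.5 − 1.76: N ≥ 13.744. Round up → N = 14.

14 bits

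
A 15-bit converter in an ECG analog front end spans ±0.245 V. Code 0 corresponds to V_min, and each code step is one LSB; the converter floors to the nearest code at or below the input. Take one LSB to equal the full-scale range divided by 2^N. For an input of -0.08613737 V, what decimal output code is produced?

Range = 0.245 − (-0.245) = 0.49 V. LSB = 0.49 V / 2^15 ≈ 14.95 µV.
code = ⌊(V_in − V_min)/LSB⌋ = ⌊(V_in − V_min) × 2^15 / range⌋
     = ⌊(-0.08613737 − (-0.245)) × 32768 / 0.49⌋ = ⌊0.15886263 × 32768/0.49⌋
     = ⌊10623.695⌋ = 10623.

10623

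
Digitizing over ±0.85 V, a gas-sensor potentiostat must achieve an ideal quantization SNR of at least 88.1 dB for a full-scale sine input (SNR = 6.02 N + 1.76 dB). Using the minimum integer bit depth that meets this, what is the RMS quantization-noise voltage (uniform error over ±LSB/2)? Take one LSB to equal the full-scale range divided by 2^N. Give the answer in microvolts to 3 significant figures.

15.0 µV

Full-scale range = 0.85 V − (-0.85 V) = 1.7 V.
Solving 6.02 N ≥ 88.1 − 1.76: N ≥ 14.342. Round up → N = 15.
Step size = 1.7/32768 V = 51.880 µV.
σ_q = LSB/√12 = 51.880 µV/3.4641 = 15.0 µV.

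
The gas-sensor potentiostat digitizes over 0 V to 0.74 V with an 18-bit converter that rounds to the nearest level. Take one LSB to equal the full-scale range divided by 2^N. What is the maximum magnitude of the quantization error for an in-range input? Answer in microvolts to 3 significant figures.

1.41 µV

V_FS = 0.74 V.
LSB = 0.74 V / 2^18 = 2.8229 µV.
|e|_max = LSB/2 = 1.41 µV.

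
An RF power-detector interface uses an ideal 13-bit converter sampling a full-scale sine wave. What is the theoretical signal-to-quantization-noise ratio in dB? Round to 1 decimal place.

80.0 dB

Ideal quantization SNR: 6.02 × 13 + 1.76 dB = 80.0 dB.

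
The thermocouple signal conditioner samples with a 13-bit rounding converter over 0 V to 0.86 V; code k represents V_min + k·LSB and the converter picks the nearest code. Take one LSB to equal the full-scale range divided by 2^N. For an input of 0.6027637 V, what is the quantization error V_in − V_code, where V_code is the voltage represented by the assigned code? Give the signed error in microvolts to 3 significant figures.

−34.2 µV

Span = 0.86 V. LSB = 0.86 V / 2^13 ≈ 105.0 µV.
Position in LSBs: (0.6027637 − (0)) × 8192/0.86 = 5741.6747; rounding gives k = 5742.
V_code = 0 + (5742/8192) × 0.86 = 0.6027978516 V.
V_in − V_code = 0.6027637 − (0.6027978516) = −34.2 µV.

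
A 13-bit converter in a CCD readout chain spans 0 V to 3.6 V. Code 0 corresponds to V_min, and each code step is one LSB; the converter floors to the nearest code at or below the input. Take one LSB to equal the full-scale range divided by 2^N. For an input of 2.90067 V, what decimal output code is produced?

V_FS = 3.6 V. LSB = 3.6 V / 2^13 ≈ 439.5 µV.
(V_in − V_min) × 2^13/range = (2.90067 − (0)) × 8192/3.6 = 6600.636.
Floor → code = 6600.

6600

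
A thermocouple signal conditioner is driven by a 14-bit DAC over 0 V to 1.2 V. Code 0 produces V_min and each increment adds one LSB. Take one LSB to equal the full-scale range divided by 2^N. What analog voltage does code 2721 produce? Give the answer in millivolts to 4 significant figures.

Full-scale range = 1.2 V. LSB = 1.2 V / 2^14.
Output = V_min + (2721/16384) × range = 0 + 0.166077 × 1.2 V
      = 0 V + 0.199292 V = 0.199292 V.

199.3 mV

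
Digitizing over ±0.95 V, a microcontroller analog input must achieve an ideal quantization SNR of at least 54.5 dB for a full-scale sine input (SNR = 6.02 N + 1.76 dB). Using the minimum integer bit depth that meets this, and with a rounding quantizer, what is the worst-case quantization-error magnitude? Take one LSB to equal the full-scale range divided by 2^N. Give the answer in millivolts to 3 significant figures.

1.86 mV

Full-scale range = 0.95 V − (-0.95 V) = 1.9 V.
N ≥ (54.5 − 1.76)/6.02 = 8.761 → N_min = 9.
LSB = 1.9 V / 2^9 = 3.7109 mV.
|e|_max = LSB/2 = 1.86 mV.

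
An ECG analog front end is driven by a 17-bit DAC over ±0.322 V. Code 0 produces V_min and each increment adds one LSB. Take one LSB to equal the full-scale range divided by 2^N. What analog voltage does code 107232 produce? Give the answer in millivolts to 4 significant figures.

The full-scale span is 0.322 − (-0.322) = 0.644 V. LSB = 0.644 V / 2^17.
V_out = V_min + code × LSB = -0.322 V + 107232 × 0.644 V / 131072
      = -0.322 + 0.526866 = 0.204866 V.

204.9 mV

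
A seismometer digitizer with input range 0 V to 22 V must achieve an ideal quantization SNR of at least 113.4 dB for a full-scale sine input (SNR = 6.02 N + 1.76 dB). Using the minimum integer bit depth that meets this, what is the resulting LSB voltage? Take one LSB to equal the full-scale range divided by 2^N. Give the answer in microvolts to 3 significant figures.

V_FS = 22 V.
Solving 6.02 N ≥ 113.4 − 1.76: N ≥ 18.545. Round up → N = 19.
Step size = 22/524288 V = 42.0 µV.

42.0 µV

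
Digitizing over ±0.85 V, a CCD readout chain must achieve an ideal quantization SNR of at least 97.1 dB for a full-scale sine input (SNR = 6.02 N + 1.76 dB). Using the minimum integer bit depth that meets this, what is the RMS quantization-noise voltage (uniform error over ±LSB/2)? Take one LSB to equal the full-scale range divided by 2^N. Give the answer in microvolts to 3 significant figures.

Span: 0.85 V − (-0.85 V) = 1.7 V.
Required N = ⌈(97.1 − 1.76)/6.02⌉ = ⌈15.837⌉ = 16.
Step size = 1.7/65536 V = 25.940 µV.
V_rms = LSB/√12 = 7.49 µV.

7.49 µV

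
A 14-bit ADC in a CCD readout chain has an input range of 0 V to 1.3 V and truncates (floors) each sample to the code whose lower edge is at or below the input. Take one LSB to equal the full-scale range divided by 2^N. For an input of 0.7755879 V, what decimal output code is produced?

V_FS = 1.3 V. LSB = 1.3 V / 2^14 ≈ 79.35 µV.
V_in − V_min = 0.7755879 − (0) = 0.7755879 V.
Divide by LSB: 0.7755879 × 16384/1.3 = 9774.7940.
Truncating gives code 9774.

9774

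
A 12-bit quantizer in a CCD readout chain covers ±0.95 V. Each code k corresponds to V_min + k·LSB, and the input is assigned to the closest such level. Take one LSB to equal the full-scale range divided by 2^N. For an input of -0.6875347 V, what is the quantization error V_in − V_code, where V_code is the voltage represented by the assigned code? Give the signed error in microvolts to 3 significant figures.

−83.5 µV

Range = 0.95 − (-0.95) = 1.9 V. LSB = 1.9 V / 2^12 ≈ 463.9 µV.
(V_in − V_min)/LSB = (-0.6875347 − (-0.95)) × 4096/1.9 = 565.8199 → nearest code k = 566.
Reconstructed level: -0.95 + 566 × 1.9/4096 V = -0.6874511719 V.
e = -0.6875347 − (-0.6874511719) = −83.5 µV.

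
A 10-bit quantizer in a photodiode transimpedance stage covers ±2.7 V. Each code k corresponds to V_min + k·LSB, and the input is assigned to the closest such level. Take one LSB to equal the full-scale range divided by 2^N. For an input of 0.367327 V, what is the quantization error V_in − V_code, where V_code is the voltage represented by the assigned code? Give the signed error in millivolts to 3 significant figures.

−1.81 mV

The full-scale span is 2.7 − (-2.7) = 5.4 V. LSB = 5.4 V / 2^10 ≈ 5.273 mV.
Position in LSBs: (0.367327 − (-2.7)) × 1024/5.4 = 581.6561; rounding gives k = 582.
V_code = -2.7 + (582/1024) × 5.4 = 0.3691406250 V.
V_in − V_code = 0.367327 − (0.3691406250) = −1.81 mV.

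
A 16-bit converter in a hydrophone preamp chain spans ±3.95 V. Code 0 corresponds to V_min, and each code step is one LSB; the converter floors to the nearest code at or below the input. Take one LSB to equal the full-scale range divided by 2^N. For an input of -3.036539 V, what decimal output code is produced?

The full-scale span is 3.95 − (-3.95) = 7.9 V. LSB = 7.9 V / 2^16 ≈ 120.5 µV.
V_in − V_min = -3.036539 − (-3.95) = 0.913461 V.
Divide by LSB: 0.913461 × 65536/7.9 = 7577.7949.
Truncating gives code 7577.

7577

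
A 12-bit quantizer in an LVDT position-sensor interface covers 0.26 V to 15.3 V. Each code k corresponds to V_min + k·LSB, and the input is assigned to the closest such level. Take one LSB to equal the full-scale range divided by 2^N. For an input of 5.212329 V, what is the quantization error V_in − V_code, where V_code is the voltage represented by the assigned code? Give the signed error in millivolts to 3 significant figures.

Full-scale range = 15.3 V − (0.26 V) = 15.04 V. LSB = 15.04 V / 2^12 ≈ 3.672 mV.
(5.212329 − (0.26)) / LSB = 4.952329 × 4096/15.04 = 1348.7194. Nearest integer: k = 1349.
V_code = V_min + k × range/2^12 = 0.26 + 1349 × 15.04/4096 = 5.213359375 V.
V_in − V_code = 5.212329 − (5.213359375) = −1.03 mV.

−1.03 mV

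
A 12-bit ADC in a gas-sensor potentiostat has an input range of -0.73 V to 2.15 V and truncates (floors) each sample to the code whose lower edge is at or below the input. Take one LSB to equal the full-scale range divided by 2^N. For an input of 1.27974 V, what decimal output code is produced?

Span: 2.15 V − (-0.73 V) = 2.88 V. LSB = 2.88 V / 2^12 ≈ 0.7031 mV.
V_in − V_min = 1.27974 − (-0.73) = 2.00974 V.
Divide by LSB: 2.00974 × 4096/2.88 = 2858.2969.
Truncating gives code 2858.

2858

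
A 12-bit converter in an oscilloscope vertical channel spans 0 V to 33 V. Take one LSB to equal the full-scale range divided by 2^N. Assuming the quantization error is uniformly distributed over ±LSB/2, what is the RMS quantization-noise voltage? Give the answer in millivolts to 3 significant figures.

Span = 33 V.
Step size = 33/4096 V = 8.0566 mV.
σ_q = LSB/√12 = 8.0566 mV/3.4641 = 2.33 mV.

2.33 mV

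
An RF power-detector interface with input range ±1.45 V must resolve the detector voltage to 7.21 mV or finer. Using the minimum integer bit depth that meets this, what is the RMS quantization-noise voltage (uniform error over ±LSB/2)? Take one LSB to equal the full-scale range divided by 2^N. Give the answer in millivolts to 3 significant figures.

1.64 mV

The full-scale span is 1.45 − (-1.45) = 2.9 V.
Levels needed ≥ 2.9/7.21 mV = 402.2. 2^9 = 512 suffices, so N_min = 9.
LSB = 2.9 V / 2^9 = 5.6641 mV.
V_rms = LSB/√12 = 1.64 mV.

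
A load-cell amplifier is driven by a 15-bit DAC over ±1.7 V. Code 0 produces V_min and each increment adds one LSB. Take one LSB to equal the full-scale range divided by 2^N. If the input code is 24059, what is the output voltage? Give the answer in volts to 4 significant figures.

0.7964 V

Full-scale range = 1.7 V − (-1.7 V) = 3.4 V. LSB = 3.4 V / 2^15.
V_out = -1.7 + 24059 × (3.4/32768) V
      = -1.7 + 2.49636 = 0.796356 V.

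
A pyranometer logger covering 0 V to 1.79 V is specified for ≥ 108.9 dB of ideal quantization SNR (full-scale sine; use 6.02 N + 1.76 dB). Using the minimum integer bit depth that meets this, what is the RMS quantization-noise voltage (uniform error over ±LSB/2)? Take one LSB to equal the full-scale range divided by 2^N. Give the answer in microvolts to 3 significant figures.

Span = 1.79 V.
N ≥ (108.9 − 1.76)/6.02 = 17.797 → N_min = 18.
One LSB is 1.79 V / 262144 = 6.8283 µV.
RMS noise = LSB/√12 = 1.97 µV.

1.97 µV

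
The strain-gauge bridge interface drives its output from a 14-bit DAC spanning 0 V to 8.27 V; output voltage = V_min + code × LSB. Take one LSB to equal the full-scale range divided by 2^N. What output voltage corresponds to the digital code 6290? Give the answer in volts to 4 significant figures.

Range is 8.27 V. LSB = 8.27 V / 2^14.
V_out = 0 + 6290 × (8.27/16384) V
      = 0 + 3.17495 = 3.17495 V.

3.175 V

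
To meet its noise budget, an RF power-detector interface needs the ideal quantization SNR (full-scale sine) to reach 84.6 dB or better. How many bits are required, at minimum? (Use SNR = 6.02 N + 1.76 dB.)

14 bits

6.02 N + 1.76 ≥ 84.6 gives N ≥ 13.761, so the minimum integer is 14.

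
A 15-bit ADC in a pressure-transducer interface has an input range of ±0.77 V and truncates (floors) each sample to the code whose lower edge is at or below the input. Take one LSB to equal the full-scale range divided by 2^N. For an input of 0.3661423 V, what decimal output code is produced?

Range = 0.77 − (-0.77) = 1.54 V. LSB = 1.54 V / 2^15 ≈ 47.00 µV.
V_in − V_min = 0.3661423 − (-0.77) = 1.1361423 V.
Divide by LSB: 1.1361423 × 32768/1.54 = 24174.7473.
Truncating gives code 24174.

24174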